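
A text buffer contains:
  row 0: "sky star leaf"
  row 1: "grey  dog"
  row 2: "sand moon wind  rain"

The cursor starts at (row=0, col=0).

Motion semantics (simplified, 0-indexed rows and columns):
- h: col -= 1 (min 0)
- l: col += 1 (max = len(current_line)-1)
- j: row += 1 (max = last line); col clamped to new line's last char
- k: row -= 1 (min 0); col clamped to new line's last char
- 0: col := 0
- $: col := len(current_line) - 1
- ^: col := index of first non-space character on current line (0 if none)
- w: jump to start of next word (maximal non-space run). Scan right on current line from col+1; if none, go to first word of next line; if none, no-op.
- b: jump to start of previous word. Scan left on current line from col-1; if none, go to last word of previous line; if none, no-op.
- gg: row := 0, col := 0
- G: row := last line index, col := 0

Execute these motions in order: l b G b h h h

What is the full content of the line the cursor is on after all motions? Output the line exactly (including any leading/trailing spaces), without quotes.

Answer: grey  dog

Derivation:
After 1 (l): row=0 col=1 char='k'
After 2 (b): row=0 col=0 char='s'
After 3 (G): row=2 col=0 char='s'
After 4 (b): row=1 col=6 char='d'
After 5 (h): row=1 col=5 char='_'
After 6 (h): row=1 col=4 char='_'
After 7 (h): row=1 col=3 char='y'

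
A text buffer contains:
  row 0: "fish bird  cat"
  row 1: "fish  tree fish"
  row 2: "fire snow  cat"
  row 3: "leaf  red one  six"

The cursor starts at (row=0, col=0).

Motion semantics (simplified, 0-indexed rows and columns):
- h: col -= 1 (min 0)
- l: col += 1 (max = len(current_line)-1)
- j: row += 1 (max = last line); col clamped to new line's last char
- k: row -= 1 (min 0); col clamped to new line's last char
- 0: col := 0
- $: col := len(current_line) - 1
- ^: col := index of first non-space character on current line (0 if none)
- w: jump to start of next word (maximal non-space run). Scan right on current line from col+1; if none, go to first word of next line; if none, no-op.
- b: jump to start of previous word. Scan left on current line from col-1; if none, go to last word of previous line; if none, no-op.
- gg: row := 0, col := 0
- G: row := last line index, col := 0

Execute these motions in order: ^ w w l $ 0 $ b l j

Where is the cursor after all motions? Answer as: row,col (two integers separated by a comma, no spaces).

After 1 (^): row=0 col=0 char='f'
After 2 (w): row=0 col=5 char='b'
After 3 (w): row=0 col=11 char='c'
After 4 (l): row=0 col=12 char='a'
After 5 ($): row=0 col=13 char='t'
After 6 (0): row=0 col=0 char='f'
After 7 ($): row=0 col=13 char='t'
After 8 (b): row=0 col=11 char='c'
After 9 (l): row=0 col=12 char='a'
After 10 (j): row=1 col=12 char='i'

Answer: 1,12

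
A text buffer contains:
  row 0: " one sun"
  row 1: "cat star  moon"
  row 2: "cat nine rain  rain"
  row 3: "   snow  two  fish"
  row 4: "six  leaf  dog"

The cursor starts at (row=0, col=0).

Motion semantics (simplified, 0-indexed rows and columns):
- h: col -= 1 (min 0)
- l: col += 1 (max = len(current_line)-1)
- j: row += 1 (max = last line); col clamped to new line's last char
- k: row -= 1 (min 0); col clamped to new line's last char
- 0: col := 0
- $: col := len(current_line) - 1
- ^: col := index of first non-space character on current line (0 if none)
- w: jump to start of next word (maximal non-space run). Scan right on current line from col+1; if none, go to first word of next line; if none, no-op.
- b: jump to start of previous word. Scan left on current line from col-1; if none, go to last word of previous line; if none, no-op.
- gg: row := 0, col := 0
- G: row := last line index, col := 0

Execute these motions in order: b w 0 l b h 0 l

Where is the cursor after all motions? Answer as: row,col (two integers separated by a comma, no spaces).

Answer: 0,1

Derivation:
After 1 (b): row=0 col=0 char='_'
After 2 (w): row=0 col=1 char='o'
After 3 (0): row=0 col=0 char='_'
After 4 (l): row=0 col=1 char='o'
After 5 (b): row=0 col=1 char='o'
After 6 (h): row=0 col=0 char='_'
After 7 (0): row=0 col=0 char='_'
After 8 (l): row=0 col=1 char='o'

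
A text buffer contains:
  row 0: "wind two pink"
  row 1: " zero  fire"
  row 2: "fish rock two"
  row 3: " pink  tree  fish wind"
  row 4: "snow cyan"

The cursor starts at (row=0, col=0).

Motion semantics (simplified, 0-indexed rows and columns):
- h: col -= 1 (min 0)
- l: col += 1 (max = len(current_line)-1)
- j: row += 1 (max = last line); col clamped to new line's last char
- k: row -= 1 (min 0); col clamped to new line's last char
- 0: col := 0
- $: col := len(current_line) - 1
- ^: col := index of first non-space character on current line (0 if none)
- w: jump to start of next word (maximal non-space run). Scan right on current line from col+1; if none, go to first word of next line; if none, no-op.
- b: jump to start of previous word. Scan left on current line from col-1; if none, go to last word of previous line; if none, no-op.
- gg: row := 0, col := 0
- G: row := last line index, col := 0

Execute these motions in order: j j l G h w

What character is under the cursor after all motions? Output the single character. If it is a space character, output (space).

Answer: c

Derivation:
After 1 (j): row=1 col=0 char='_'
After 2 (j): row=2 col=0 char='f'
After 3 (l): row=2 col=1 char='i'
After 4 (G): row=4 col=0 char='s'
After 5 (h): row=4 col=0 char='s'
After 6 (w): row=4 col=5 char='c'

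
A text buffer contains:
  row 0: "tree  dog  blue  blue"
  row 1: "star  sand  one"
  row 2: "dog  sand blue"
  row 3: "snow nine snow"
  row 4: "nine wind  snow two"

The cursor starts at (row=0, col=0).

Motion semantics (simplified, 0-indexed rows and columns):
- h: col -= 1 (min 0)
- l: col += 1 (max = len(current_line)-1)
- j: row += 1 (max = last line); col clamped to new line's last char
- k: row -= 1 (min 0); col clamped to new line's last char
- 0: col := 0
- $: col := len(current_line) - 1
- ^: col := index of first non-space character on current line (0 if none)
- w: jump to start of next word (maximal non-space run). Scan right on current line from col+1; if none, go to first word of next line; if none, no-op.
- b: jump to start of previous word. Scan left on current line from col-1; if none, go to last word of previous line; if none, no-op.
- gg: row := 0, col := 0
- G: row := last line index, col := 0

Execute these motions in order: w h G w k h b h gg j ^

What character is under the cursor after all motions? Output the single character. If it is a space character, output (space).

Answer: s

Derivation:
After 1 (w): row=0 col=6 char='d'
After 2 (h): row=0 col=5 char='_'
After 3 (G): row=4 col=0 char='n'
After 4 (w): row=4 col=5 char='w'
After 5 (k): row=3 col=5 char='n'
After 6 (h): row=3 col=4 char='_'
After 7 (b): row=3 col=0 char='s'
After 8 (h): row=3 col=0 char='s'
After 9 (gg): row=0 col=0 char='t'
After 10 (j): row=1 col=0 char='s'
After 11 (^): row=1 col=0 char='s'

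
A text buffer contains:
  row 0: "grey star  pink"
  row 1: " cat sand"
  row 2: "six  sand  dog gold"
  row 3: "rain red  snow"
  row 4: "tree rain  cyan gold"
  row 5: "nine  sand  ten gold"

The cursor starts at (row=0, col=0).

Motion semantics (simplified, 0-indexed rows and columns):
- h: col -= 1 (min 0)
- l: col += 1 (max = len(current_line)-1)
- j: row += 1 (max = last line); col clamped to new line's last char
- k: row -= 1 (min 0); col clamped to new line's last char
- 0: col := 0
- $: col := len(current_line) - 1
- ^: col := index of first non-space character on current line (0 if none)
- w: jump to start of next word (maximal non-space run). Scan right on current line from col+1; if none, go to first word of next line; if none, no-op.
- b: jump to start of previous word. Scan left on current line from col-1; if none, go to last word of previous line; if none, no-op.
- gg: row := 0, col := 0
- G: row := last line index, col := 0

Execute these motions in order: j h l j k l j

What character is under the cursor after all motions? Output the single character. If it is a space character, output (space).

Answer: x

Derivation:
After 1 (j): row=1 col=0 char='_'
After 2 (h): row=1 col=0 char='_'
After 3 (l): row=1 col=1 char='c'
After 4 (j): row=2 col=1 char='i'
After 5 (k): row=1 col=1 char='c'
After 6 (l): row=1 col=2 char='a'
After 7 (j): row=2 col=2 char='x'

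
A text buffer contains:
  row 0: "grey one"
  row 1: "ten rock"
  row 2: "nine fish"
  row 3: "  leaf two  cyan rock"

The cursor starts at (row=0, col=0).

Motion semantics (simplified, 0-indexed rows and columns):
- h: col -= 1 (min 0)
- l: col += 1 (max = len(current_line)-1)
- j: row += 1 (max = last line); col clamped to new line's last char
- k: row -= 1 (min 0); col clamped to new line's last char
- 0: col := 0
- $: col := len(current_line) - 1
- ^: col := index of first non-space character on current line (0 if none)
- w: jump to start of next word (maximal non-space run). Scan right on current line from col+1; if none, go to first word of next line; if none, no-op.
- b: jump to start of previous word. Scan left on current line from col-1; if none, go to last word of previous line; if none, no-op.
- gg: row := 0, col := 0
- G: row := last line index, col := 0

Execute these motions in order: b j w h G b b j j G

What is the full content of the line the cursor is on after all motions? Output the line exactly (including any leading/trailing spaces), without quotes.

After 1 (b): row=0 col=0 char='g'
After 2 (j): row=1 col=0 char='t'
After 3 (w): row=1 col=4 char='r'
After 4 (h): row=1 col=3 char='_'
After 5 (G): row=3 col=0 char='_'
After 6 (b): row=2 col=5 char='f'
After 7 (b): row=2 col=0 char='n'
After 8 (j): row=3 col=0 char='_'
After 9 (j): row=3 col=0 char='_'
After 10 (G): row=3 col=0 char='_'

Answer:   leaf two  cyan rock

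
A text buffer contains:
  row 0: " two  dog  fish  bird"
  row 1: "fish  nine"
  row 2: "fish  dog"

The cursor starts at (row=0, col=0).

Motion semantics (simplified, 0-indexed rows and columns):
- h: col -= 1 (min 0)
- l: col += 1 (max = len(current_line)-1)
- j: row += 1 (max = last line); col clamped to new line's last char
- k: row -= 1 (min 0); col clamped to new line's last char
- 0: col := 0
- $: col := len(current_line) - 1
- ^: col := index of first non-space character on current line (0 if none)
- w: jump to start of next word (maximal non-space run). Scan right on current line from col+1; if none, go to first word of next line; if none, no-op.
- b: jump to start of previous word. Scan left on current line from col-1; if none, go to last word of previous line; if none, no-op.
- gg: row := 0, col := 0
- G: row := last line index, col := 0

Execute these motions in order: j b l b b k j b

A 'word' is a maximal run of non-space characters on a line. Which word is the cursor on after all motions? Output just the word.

After 1 (j): row=1 col=0 char='f'
After 2 (b): row=0 col=17 char='b'
After 3 (l): row=0 col=18 char='i'
After 4 (b): row=0 col=17 char='b'
After 5 (b): row=0 col=11 char='f'
After 6 (k): row=0 col=11 char='f'
After 7 (j): row=1 col=9 char='e'
After 8 (b): row=1 col=6 char='n'

Answer: nine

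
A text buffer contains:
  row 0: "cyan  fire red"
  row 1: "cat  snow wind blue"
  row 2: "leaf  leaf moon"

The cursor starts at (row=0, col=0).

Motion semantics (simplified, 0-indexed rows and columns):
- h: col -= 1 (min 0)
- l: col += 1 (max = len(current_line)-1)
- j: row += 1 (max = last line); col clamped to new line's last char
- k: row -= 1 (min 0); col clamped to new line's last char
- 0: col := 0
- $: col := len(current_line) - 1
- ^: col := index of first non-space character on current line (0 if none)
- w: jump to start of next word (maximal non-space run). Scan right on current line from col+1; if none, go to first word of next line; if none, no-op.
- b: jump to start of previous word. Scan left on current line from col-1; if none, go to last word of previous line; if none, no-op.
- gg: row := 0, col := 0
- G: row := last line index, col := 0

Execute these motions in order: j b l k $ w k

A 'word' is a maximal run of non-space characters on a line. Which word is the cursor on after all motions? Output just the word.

After 1 (j): row=1 col=0 char='c'
After 2 (b): row=0 col=11 char='r'
After 3 (l): row=0 col=12 char='e'
After 4 (k): row=0 col=12 char='e'
After 5 ($): row=0 col=13 char='d'
After 6 (w): row=1 col=0 char='c'
After 7 (k): row=0 col=0 char='c'

Answer: cyan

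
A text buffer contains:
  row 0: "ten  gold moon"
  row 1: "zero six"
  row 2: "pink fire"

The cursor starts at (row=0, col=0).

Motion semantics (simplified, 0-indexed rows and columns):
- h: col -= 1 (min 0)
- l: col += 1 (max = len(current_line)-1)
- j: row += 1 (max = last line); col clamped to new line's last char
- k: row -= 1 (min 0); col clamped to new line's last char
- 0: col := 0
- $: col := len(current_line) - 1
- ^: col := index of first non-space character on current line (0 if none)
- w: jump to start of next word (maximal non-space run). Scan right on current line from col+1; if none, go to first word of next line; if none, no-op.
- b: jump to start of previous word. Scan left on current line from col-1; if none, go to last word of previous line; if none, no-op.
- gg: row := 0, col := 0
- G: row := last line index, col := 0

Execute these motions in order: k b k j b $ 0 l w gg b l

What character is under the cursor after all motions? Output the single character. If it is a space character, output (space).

Answer: e

Derivation:
After 1 (k): row=0 col=0 char='t'
After 2 (b): row=0 col=0 char='t'
After 3 (k): row=0 col=0 char='t'
After 4 (j): row=1 col=0 char='z'
After 5 (b): row=0 col=10 char='m'
After 6 ($): row=0 col=13 char='n'
After 7 (0): row=0 col=0 char='t'
After 8 (l): row=0 col=1 char='e'
After 9 (w): row=0 col=5 char='g'
After 10 (gg): row=0 col=0 char='t'
After 11 (b): row=0 col=0 char='t'
After 12 (l): row=0 col=1 char='e'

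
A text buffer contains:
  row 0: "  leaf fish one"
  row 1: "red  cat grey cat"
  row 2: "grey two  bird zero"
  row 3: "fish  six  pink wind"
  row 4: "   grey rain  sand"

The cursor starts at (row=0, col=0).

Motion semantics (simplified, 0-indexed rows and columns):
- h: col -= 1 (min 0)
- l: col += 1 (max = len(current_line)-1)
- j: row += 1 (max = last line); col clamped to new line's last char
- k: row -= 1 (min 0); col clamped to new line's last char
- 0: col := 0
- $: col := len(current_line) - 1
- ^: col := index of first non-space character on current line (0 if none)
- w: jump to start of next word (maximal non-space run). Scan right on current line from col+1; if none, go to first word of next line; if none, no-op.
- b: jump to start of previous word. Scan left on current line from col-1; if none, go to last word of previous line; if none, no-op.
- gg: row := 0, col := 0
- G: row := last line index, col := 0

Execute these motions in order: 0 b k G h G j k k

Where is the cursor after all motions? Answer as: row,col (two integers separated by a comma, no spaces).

Answer: 2,0

Derivation:
After 1 (0): row=0 col=0 char='_'
After 2 (b): row=0 col=0 char='_'
After 3 (k): row=0 col=0 char='_'
After 4 (G): row=4 col=0 char='_'
After 5 (h): row=4 col=0 char='_'
After 6 (G): row=4 col=0 char='_'
After 7 (j): row=4 col=0 char='_'
After 8 (k): row=3 col=0 char='f'
After 9 (k): row=2 col=0 char='g'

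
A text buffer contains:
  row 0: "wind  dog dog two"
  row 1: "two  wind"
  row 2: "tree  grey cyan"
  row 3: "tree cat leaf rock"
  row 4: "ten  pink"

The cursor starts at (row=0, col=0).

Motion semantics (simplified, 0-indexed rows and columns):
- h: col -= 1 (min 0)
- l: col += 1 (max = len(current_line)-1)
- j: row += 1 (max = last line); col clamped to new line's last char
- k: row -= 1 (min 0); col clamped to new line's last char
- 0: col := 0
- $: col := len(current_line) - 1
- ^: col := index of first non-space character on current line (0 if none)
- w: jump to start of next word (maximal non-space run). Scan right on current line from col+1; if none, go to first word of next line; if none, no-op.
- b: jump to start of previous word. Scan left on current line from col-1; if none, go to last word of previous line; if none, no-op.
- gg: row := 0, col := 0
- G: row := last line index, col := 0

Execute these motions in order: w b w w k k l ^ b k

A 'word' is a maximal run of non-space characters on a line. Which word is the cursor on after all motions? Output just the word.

After 1 (w): row=0 col=6 char='d'
After 2 (b): row=0 col=0 char='w'
After 3 (w): row=0 col=6 char='d'
After 4 (w): row=0 col=10 char='d'
After 5 (k): row=0 col=10 char='d'
After 6 (k): row=0 col=10 char='d'
After 7 (l): row=0 col=11 char='o'
After 8 (^): row=0 col=0 char='w'
After 9 (b): row=0 col=0 char='w'
After 10 (k): row=0 col=0 char='w'

Answer: wind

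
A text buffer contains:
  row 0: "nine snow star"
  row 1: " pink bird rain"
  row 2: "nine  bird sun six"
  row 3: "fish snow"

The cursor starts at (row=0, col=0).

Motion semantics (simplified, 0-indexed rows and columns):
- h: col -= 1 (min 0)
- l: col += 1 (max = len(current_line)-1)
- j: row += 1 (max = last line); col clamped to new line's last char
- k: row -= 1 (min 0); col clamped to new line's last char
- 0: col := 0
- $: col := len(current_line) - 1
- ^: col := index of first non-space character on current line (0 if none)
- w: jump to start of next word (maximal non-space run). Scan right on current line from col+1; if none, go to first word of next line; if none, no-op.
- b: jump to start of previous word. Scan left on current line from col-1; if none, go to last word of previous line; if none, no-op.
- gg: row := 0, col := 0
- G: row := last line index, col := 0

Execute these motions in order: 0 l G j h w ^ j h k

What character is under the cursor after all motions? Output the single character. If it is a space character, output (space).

Answer: n

Derivation:
After 1 (0): row=0 col=0 char='n'
After 2 (l): row=0 col=1 char='i'
After 3 (G): row=3 col=0 char='f'
After 4 (j): row=3 col=0 char='f'
After 5 (h): row=3 col=0 char='f'
After 6 (w): row=3 col=5 char='s'
After 7 (^): row=3 col=0 char='f'
After 8 (j): row=3 col=0 char='f'
After 9 (h): row=3 col=0 char='f'
After 10 (k): row=2 col=0 char='n'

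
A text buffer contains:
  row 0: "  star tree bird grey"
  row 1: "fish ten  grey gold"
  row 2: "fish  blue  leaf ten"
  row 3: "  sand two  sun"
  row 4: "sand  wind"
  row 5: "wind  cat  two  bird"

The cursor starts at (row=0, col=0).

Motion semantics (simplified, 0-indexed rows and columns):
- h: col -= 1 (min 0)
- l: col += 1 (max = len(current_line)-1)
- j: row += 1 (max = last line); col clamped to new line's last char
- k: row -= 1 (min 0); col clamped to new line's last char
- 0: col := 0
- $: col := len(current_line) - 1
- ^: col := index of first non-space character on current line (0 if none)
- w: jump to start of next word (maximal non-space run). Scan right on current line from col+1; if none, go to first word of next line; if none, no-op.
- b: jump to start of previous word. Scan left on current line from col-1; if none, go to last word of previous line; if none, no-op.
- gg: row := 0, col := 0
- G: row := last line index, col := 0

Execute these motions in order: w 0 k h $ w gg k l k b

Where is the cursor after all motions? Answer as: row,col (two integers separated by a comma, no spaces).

After 1 (w): row=0 col=2 char='s'
After 2 (0): row=0 col=0 char='_'
After 3 (k): row=0 col=0 char='_'
After 4 (h): row=0 col=0 char='_'
After 5 ($): row=0 col=20 char='y'
After 6 (w): row=1 col=0 char='f'
After 7 (gg): row=0 col=0 char='_'
After 8 (k): row=0 col=0 char='_'
After 9 (l): row=0 col=1 char='_'
After 10 (k): row=0 col=1 char='_'
After 11 (b): row=0 col=1 char='_'

Answer: 0,1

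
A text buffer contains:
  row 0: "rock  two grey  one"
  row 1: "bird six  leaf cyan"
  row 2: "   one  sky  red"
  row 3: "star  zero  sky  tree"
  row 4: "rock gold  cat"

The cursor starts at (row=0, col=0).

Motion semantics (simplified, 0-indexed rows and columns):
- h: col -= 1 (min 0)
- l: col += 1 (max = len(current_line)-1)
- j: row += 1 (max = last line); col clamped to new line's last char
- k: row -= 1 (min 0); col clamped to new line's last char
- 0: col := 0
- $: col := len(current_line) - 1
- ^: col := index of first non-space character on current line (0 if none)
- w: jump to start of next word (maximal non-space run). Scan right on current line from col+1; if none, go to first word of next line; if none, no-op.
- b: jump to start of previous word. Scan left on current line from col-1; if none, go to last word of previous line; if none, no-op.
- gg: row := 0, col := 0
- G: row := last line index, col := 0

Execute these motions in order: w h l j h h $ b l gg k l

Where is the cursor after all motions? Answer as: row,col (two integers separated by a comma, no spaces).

After 1 (w): row=0 col=6 char='t'
After 2 (h): row=0 col=5 char='_'
After 3 (l): row=0 col=6 char='t'
After 4 (j): row=1 col=6 char='i'
After 5 (h): row=1 col=5 char='s'
After 6 (h): row=1 col=4 char='_'
After 7 ($): row=1 col=18 char='n'
After 8 (b): row=1 col=15 char='c'
After 9 (l): row=1 col=16 char='y'
After 10 (gg): row=0 col=0 char='r'
After 11 (k): row=0 col=0 char='r'
After 12 (l): row=0 col=1 char='o'

Answer: 0,1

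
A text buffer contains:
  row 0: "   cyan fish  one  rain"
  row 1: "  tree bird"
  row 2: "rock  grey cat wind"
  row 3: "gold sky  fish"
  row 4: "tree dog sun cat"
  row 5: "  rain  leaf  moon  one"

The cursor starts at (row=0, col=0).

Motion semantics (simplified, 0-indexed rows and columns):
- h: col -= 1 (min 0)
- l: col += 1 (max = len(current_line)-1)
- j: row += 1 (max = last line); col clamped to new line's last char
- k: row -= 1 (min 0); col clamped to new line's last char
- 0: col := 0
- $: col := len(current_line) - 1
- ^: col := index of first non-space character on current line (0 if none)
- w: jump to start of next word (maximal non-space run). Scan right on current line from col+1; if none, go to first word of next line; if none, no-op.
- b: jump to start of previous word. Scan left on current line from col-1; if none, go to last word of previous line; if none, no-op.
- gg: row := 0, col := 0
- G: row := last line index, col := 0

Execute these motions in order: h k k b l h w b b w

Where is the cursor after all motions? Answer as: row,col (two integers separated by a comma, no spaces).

Answer: 0,8

Derivation:
After 1 (h): row=0 col=0 char='_'
After 2 (k): row=0 col=0 char='_'
After 3 (k): row=0 col=0 char='_'
After 4 (b): row=0 col=0 char='_'
After 5 (l): row=0 col=1 char='_'
After 6 (h): row=0 col=0 char='_'
After 7 (w): row=0 col=3 char='c'
After 8 (b): row=0 col=3 char='c'
After 9 (b): row=0 col=3 char='c'
After 10 (w): row=0 col=8 char='f'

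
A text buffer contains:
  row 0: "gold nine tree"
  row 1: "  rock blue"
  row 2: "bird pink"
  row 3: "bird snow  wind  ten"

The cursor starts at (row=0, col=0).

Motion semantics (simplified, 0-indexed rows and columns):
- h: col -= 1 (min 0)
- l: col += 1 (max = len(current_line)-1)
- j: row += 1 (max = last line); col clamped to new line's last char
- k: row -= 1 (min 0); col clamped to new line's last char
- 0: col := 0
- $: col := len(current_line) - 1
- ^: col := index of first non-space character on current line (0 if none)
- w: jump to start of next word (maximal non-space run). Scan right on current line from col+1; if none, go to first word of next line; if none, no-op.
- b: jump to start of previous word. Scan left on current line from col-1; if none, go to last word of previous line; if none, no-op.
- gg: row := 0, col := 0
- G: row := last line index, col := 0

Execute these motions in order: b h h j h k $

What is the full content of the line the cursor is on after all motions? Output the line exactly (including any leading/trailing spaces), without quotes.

Answer: gold nine tree

Derivation:
After 1 (b): row=0 col=0 char='g'
After 2 (h): row=0 col=0 char='g'
After 3 (h): row=0 col=0 char='g'
After 4 (j): row=1 col=0 char='_'
After 5 (h): row=1 col=0 char='_'
After 6 (k): row=0 col=0 char='g'
After 7 ($): row=0 col=13 char='e'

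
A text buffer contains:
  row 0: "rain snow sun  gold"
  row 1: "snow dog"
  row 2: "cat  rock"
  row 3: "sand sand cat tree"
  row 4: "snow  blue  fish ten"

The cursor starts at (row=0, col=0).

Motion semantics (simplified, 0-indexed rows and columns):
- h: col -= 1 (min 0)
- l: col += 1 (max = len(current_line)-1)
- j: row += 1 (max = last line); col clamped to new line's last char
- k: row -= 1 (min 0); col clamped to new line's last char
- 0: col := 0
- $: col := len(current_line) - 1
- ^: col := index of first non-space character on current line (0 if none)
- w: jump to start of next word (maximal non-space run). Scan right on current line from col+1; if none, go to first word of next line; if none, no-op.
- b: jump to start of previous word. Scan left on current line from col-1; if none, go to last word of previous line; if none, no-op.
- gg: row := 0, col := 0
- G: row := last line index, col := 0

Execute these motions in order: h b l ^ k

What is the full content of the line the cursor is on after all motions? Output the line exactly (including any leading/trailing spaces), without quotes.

After 1 (h): row=0 col=0 char='r'
After 2 (b): row=0 col=0 char='r'
After 3 (l): row=0 col=1 char='a'
After 4 (^): row=0 col=0 char='r'
After 5 (k): row=0 col=0 char='r'

Answer: rain snow sun  gold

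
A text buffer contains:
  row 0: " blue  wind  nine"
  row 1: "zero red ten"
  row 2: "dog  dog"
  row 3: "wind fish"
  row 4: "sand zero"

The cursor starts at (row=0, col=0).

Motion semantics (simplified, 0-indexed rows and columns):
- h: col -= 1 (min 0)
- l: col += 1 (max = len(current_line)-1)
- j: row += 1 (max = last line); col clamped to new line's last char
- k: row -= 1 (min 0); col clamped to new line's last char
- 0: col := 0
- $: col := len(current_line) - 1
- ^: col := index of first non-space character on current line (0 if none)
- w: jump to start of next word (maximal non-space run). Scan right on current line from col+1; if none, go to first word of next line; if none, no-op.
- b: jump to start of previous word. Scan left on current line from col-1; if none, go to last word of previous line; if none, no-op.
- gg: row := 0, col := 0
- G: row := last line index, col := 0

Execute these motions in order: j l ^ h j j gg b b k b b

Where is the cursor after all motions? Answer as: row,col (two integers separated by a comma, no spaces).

After 1 (j): row=1 col=0 char='z'
After 2 (l): row=1 col=1 char='e'
After 3 (^): row=1 col=0 char='z'
After 4 (h): row=1 col=0 char='z'
After 5 (j): row=2 col=0 char='d'
After 6 (j): row=3 col=0 char='w'
After 7 (gg): row=0 col=0 char='_'
After 8 (b): row=0 col=0 char='_'
After 9 (b): row=0 col=0 char='_'
After 10 (k): row=0 col=0 char='_'
After 11 (b): row=0 col=0 char='_'
After 12 (b): row=0 col=0 char='_'

Answer: 0,0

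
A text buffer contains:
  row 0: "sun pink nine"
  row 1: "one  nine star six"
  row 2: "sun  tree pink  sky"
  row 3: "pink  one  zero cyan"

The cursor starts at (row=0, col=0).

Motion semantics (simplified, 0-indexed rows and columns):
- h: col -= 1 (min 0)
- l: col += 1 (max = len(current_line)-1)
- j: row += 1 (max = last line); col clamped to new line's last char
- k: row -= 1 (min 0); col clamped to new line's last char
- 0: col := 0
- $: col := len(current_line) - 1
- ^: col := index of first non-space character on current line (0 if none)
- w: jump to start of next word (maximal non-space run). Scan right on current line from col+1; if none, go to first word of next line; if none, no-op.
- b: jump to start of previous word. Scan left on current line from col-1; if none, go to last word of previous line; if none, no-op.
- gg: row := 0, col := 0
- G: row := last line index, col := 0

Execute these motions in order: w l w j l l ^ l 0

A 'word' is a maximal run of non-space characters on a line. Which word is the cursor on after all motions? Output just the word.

After 1 (w): row=0 col=4 char='p'
After 2 (l): row=0 col=5 char='i'
After 3 (w): row=0 col=9 char='n'
After 4 (j): row=1 col=9 char='_'
After 5 (l): row=1 col=10 char='s'
After 6 (l): row=1 col=11 char='t'
After 7 (^): row=1 col=0 char='o'
After 8 (l): row=1 col=1 char='n'
After 9 (0): row=1 col=0 char='o'

Answer: one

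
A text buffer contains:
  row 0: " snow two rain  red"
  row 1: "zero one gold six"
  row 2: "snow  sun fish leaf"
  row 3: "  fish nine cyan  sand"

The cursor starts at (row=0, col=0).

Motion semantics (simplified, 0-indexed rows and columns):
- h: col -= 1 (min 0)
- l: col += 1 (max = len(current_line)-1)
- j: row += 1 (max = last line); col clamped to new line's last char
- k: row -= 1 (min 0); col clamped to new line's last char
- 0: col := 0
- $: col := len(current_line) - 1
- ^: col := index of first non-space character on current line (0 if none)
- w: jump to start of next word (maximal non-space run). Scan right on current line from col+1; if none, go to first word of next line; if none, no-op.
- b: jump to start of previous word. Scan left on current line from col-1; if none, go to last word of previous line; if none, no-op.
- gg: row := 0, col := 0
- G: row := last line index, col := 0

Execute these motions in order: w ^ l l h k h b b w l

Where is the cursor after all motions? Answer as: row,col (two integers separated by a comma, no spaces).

After 1 (w): row=0 col=1 char='s'
After 2 (^): row=0 col=1 char='s'
After 3 (l): row=0 col=2 char='n'
After 4 (l): row=0 col=3 char='o'
After 5 (h): row=0 col=2 char='n'
After 6 (k): row=0 col=2 char='n'
After 7 (h): row=0 col=1 char='s'
After 8 (b): row=0 col=1 char='s'
After 9 (b): row=0 col=1 char='s'
After 10 (w): row=0 col=6 char='t'
After 11 (l): row=0 col=7 char='w'

Answer: 0,7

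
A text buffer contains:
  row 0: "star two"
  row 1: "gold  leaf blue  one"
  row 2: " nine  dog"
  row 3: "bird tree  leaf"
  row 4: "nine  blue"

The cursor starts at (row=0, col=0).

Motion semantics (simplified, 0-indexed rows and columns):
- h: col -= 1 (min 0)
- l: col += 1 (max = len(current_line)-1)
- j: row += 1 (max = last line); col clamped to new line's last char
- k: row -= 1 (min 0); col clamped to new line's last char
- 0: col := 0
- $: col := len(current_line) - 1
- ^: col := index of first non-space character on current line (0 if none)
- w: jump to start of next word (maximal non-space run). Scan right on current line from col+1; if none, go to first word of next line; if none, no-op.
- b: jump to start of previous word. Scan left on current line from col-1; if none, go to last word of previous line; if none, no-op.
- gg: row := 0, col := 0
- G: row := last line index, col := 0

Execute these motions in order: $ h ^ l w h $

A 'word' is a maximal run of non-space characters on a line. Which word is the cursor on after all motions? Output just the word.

After 1 ($): row=0 col=7 char='o'
After 2 (h): row=0 col=6 char='w'
After 3 (^): row=0 col=0 char='s'
After 4 (l): row=0 col=1 char='t'
After 5 (w): row=0 col=5 char='t'
After 6 (h): row=0 col=4 char='_'
After 7 ($): row=0 col=7 char='o'

Answer: two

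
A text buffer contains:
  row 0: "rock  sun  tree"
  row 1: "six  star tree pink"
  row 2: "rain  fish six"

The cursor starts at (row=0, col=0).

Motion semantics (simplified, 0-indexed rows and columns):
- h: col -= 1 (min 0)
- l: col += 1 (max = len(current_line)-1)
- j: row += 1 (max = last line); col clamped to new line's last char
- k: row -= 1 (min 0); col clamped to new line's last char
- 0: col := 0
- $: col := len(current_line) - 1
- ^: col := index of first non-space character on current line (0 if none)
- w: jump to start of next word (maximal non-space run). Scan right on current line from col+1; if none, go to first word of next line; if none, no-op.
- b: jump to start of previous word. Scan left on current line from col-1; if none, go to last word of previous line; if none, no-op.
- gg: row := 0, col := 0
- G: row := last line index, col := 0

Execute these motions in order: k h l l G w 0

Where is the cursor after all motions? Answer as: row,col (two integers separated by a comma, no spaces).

After 1 (k): row=0 col=0 char='r'
After 2 (h): row=0 col=0 char='r'
After 3 (l): row=0 col=1 char='o'
After 4 (l): row=0 col=2 char='c'
After 5 (G): row=2 col=0 char='r'
After 6 (w): row=2 col=6 char='f'
After 7 (0): row=2 col=0 char='r'

Answer: 2,0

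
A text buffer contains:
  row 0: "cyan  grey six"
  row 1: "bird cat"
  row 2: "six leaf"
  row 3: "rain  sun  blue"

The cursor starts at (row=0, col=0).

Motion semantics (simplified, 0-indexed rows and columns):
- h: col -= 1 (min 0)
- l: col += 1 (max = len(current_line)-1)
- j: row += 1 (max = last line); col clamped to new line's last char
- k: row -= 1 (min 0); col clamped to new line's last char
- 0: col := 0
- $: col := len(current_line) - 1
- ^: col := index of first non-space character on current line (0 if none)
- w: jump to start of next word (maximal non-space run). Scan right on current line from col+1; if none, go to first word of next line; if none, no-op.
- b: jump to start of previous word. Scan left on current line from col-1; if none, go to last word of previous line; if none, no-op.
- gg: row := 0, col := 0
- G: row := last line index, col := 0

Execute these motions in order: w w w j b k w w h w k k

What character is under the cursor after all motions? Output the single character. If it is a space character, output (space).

Answer: s

Derivation:
After 1 (w): row=0 col=6 char='g'
After 2 (w): row=0 col=11 char='s'
After 3 (w): row=1 col=0 char='b'
After 4 (j): row=2 col=0 char='s'
After 5 (b): row=1 col=5 char='c'
After 6 (k): row=0 col=5 char='_'
After 7 (w): row=0 col=6 char='g'
After 8 (w): row=0 col=11 char='s'
After 9 (h): row=0 col=10 char='_'
After 10 (w): row=0 col=11 char='s'
After 11 (k): row=0 col=11 char='s'
After 12 (k): row=0 col=11 char='s'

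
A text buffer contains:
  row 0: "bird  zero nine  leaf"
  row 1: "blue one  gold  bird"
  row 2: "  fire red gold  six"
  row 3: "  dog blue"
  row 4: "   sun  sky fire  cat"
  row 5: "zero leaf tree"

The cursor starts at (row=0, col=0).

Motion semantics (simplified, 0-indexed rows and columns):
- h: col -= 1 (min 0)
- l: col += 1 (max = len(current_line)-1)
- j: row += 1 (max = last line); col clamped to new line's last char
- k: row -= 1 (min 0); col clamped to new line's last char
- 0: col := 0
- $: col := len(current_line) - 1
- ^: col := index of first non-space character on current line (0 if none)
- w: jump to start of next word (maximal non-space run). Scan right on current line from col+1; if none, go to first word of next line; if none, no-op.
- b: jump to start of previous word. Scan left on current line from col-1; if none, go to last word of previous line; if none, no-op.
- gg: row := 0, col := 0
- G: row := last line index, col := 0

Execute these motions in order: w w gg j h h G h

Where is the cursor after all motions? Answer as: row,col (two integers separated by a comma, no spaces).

After 1 (w): row=0 col=6 char='z'
After 2 (w): row=0 col=11 char='n'
After 3 (gg): row=0 col=0 char='b'
After 4 (j): row=1 col=0 char='b'
After 5 (h): row=1 col=0 char='b'
After 6 (h): row=1 col=0 char='b'
After 7 (G): row=5 col=0 char='z'
After 8 (h): row=5 col=0 char='z'

Answer: 5,0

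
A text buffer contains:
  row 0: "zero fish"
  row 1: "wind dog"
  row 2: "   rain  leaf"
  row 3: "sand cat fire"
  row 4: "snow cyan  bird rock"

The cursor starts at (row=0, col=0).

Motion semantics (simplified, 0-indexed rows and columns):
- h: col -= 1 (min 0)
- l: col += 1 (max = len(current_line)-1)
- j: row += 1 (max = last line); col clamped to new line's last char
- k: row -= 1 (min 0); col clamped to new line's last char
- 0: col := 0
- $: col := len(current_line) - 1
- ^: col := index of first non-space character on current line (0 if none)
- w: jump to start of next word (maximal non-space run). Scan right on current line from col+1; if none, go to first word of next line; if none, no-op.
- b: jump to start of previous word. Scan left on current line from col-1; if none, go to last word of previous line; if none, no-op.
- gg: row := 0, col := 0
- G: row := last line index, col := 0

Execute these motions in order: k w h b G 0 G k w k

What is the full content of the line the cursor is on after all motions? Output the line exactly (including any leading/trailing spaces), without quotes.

After 1 (k): row=0 col=0 char='z'
After 2 (w): row=0 col=5 char='f'
After 3 (h): row=0 col=4 char='_'
After 4 (b): row=0 col=0 char='z'
After 5 (G): row=4 col=0 char='s'
After 6 (0): row=4 col=0 char='s'
After 7 (G): row=4 col=0 char='s'
After 8 (k): row=3 col=0 char='s'
After 9 (w): row=3 col=5 char='c'
After 10 (k): row=2 col=5 char='i'

Answer:    rain  leaf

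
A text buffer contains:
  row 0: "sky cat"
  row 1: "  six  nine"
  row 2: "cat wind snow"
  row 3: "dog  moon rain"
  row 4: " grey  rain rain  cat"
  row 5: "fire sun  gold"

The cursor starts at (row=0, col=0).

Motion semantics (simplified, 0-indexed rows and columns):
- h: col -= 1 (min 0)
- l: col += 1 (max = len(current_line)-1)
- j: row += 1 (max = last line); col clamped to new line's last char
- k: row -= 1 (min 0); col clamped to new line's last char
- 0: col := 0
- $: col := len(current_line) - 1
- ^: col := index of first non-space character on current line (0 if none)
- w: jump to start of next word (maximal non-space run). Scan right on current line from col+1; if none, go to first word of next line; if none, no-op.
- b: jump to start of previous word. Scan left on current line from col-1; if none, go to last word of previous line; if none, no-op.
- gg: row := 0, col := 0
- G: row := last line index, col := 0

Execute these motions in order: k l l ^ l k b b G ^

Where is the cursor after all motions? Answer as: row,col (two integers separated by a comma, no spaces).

Answer: 5,0

Derivation:
After 1 (k): row=0 col=0 char='s'
After 2 (l): row=0 col=1 char='k'
After 3 (l): row=0 col=2 char='y'
After 4 (^): row=0 col=0 char='s'
After 5 (l): row=0 col=1 char='k'
After 6 (k): row=0 col=1 char='k'
After 7 (b): row=0 col=0 char='s'
After 8 (b): row=0 col=0 char='s'
After 9 (G): row=5 col=0 char='f'
After 10 (^): row=5 col=0 char='f'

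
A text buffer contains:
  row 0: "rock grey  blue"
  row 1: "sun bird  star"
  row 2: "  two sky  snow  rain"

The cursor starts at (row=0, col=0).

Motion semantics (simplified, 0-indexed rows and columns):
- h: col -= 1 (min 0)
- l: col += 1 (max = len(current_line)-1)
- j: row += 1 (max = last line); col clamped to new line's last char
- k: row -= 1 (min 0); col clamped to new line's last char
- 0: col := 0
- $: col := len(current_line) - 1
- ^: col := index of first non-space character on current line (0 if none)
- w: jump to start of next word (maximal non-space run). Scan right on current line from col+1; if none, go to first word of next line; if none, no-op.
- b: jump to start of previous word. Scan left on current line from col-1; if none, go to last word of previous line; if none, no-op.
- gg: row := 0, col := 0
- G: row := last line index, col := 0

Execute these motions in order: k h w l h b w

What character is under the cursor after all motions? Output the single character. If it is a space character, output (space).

After 1 (k): row=0 col=0 char='r'
After 2 (h): row=0 col=0 char='r'
After 3 (w): row=0 col=5 char='g'
After 4 (l): row=0 col=6 char='r'
After 5 (h): row=0 col=5 char='g'
After 6 (b): row=0 col=0 char='r'
After 7 (w): row=0 col=5 char='g'

Answer: g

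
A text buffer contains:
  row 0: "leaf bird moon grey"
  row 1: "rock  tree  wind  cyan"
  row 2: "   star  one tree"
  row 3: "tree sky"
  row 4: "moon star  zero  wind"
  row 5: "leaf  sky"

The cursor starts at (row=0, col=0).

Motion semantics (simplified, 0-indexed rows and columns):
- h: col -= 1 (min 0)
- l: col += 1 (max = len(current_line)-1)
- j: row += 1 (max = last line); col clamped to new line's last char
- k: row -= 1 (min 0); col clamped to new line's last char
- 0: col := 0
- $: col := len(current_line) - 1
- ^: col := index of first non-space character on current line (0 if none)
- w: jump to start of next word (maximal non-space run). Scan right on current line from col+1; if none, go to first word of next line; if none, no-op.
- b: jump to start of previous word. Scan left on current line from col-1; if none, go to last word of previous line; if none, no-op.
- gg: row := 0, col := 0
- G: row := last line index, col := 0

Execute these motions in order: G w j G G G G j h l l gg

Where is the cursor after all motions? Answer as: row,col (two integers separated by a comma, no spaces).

Answer: 0,0

Derivation:
After 1 (G): row=5 col=0 char='l'
After 2 (w): row=5 col=6 char='s'
After 3 (j): row=5 col=6 char='s'
After 4 (G): row=5 col=0 char='l'
After 5 (G): row=5 col=0 char='l'
After 6 (G): row=5 col=0 char='l'
After 7 (G): row=5 col=0 char='l'
After 8 (j): row=5 col=0 char='l'
After 9 (h): row=5 col=0 char='l'
After 10 (l): row=5 col=1 char='e'
After 11 (l): row=5 col=2 char='a'
After 12 (gg): row=0 col=0 char='l'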